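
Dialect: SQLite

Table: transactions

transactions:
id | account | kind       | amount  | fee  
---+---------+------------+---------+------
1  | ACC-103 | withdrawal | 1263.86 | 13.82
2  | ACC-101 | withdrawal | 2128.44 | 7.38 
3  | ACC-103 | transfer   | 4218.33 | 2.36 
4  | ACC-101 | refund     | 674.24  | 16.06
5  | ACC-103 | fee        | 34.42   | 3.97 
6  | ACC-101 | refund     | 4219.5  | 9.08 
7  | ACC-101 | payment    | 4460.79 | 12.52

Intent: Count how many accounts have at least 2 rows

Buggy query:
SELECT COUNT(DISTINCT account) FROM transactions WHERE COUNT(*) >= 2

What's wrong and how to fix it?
Bug: WHERE filters individual rows, not groups, so a group-level COUNT is invalid there

Fix: Use a subquery that GROUPs and filters with HAVING, then count its rows

Corrected query:
SELECT COUNT(*) FROM (SELECT account FROM transactions GROUP BY account HAVING COUNT(*) >= 2)

Result:
COUNT(*)
--------
2       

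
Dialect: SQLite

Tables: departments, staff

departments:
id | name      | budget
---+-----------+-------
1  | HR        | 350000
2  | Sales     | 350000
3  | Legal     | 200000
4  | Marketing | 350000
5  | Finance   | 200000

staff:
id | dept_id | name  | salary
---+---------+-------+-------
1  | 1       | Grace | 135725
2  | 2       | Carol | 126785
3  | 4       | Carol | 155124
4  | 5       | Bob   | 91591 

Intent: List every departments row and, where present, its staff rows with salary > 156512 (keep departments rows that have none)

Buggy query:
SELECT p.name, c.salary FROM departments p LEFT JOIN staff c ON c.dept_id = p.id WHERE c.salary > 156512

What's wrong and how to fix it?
Bug: Filtering c.salary in WHERE discards the NULL rows produced by LEFT JOIN, turning it into an inner join

Fix: Put 'c.salary > 156512' in the JOIN's ON clause instead of WHERE

Corrected query:
SELECT p.name, c.salary FROM departments p LEFT JOIN staff c ON c.dept_id = p.id AND c.salary > 156512

Result:
name      | salary
----------+-------
HR        | NULL  
Sales     | NULL  
Legal     | NULL  
Marketing | NULL  
Finance   | NULL  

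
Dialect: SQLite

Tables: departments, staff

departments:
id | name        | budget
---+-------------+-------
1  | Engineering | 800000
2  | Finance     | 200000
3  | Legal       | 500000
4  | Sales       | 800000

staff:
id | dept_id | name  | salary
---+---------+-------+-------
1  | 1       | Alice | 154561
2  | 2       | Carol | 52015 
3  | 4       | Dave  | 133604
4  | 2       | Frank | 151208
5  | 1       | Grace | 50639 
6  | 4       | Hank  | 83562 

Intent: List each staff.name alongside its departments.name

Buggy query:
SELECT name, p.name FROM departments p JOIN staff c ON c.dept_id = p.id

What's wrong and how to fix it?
Bug: Both tables have a 'name' column; the unqualified reference is ambiguous

Fix: Qualify the column with its table alias (c.name)

Corrected query:
SELECT c.name, p.name FROM departments p JOIN staff c ON c.dept_id = p.id

Result:
name  | name       
------+------------
Alice | Engineering
Carol | Finance    
Dave  | Sales      
Frank | Finance    
Grace | Engineering
Hank  | Sales      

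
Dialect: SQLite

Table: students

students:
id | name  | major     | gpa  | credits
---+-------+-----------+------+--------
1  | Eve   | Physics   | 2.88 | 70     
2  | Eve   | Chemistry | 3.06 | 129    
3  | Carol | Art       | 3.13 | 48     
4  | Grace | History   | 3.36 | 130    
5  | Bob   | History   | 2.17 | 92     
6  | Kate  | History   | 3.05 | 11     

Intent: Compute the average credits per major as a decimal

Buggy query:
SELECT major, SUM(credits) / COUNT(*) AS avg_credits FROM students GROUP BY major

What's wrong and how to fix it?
Bug: SUM(credits) and COUNT(*) are both integers; the division truncates the fractional part

Fix: Cast one side to REAL so the division keeps the fractional part

Corrected query:
SELECT major, SUM(credits) * 1.0 / COUNT(*) AS avg_credits FROM students GROUP BY major

Result:
major     | avg_credits
----------+------------
Art       | 48         
Chemistry | 129        
History   | 77.666667  
Physics   | 70         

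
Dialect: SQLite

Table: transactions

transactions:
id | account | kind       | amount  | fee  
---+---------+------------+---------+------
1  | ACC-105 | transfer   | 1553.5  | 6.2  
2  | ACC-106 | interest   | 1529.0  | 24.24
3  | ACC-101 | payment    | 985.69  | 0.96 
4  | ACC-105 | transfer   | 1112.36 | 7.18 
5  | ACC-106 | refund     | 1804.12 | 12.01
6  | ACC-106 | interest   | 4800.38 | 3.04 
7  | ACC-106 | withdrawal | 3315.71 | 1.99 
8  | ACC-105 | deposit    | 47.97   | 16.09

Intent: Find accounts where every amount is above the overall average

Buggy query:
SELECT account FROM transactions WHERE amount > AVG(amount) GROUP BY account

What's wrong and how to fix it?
Bug: AVG() is an aggregate; it can't sit directly in WHERE

Fix: Use a subquery for AVG and a HAVING MIN(...) filter so the condition holds for every row in the group

Corrected query:
SELECT account FROM transactions GROUP BY account HAVING MIN(amount) > (SELECT AVG(amount) FROM transactions)

Result:
(no rows)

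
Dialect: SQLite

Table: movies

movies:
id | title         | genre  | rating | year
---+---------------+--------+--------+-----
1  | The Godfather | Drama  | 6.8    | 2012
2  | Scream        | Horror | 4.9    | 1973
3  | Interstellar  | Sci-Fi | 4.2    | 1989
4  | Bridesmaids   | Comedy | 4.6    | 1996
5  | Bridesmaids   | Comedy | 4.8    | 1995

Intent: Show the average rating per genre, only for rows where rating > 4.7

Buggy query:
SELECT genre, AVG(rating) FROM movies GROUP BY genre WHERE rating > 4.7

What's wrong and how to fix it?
Bug: Row-level WHERE must come before GROUP BY in the clause order

Fix: Place WHERE between FROM and GROUP BY

Corrected query:
SELECT genre, AVG(rating) FROM movies WHERE rating > 4.7 GROUP BY genre

Result:
genre  | AVG(rating)
-------+------------
Comedy | 4.8        
Drama  | 6.8        
Horror | 4.9        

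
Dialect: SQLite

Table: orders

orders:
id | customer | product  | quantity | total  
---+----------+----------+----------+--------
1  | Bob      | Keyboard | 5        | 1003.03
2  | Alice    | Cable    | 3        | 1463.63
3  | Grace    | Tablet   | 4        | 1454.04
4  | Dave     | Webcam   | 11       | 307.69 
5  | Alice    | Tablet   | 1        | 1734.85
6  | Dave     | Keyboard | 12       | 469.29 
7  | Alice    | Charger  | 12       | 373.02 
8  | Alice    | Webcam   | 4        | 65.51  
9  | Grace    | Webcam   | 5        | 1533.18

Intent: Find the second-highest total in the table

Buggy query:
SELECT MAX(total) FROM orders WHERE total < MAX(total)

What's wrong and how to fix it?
Bug: MAX(total) on the right of the comparison is an aggregate-in-WHERE error

Fix: Compute the overall MAX in a subquery, then take MAX of rows below it

Corrected query:
SELECT MAX(total) FROM orders WHERE total < (SELECT MAX(total) FROM orders)

Result:
MAX(total)
----------
1533.18   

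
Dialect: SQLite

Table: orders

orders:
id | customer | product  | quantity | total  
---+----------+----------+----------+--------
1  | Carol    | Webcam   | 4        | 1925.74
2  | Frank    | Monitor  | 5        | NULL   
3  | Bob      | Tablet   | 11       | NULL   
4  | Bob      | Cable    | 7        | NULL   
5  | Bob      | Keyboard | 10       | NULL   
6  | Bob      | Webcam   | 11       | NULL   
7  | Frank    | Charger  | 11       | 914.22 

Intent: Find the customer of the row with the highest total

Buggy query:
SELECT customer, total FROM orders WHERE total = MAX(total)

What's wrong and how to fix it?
Bug: MAX(total) is an aggregate and cannot be used directly in WHERE

Fix: Use a subquery: WHERE total = (SELECT MAX(total) FROM orders)

Corrected query:
SELECT customer, total FROM orders WHERE total = (SELECT MAX(total) FROM orders)

Result:
customer | total  
---------+--------
Carol    | 1925.74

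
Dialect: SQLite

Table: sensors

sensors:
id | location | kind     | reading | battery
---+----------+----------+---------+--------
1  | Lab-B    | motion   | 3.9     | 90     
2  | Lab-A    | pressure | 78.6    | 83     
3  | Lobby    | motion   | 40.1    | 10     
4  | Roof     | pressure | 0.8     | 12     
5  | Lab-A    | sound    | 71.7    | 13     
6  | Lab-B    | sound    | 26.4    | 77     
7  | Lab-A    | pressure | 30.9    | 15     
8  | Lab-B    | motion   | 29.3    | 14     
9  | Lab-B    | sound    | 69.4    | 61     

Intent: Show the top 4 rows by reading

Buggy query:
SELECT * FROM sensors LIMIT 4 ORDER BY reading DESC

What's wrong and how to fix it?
Bug: ORDER BY cannot follow LIMIT; LIMIT is the final clause

Fix: Swap the clauses: ORDER BY first, then LIMIT

Corrected query:
SELECT * FROM sensors ORDER BY reading DESC LIMIT 4

Result:
id | location | kind     | reading | battery
---+----------+----------+---------+--------
2  | Lab-A    | pressure | 78.6    | 83     
5  | Lab-A    | sound    | 71.7    | 13     
9  | Lab-B    | sound    | 69.4    | 61     
3  | Lobby    | motion   | 40.1    | 10     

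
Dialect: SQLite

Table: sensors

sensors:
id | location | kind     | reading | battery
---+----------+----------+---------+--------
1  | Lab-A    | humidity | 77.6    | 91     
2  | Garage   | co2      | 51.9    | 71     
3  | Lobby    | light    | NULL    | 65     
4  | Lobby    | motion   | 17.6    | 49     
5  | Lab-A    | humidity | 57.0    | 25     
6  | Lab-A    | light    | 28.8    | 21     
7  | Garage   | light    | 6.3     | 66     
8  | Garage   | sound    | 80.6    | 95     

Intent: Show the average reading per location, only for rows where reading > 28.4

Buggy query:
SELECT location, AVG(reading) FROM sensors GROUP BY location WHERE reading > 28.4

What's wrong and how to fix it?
Bug: WHERE cannot follow GROUP BY

Fix: Place WHERE between FROM and GROUP BY

Corrected query:
SELECT location, AVG(reading) FROM sensors WHERE reading > 28.4 GROUP BY location

Result:
location | AVG(reading)
---------+-------------
Garage   | 66.25       
Lab-A    | 54.466667   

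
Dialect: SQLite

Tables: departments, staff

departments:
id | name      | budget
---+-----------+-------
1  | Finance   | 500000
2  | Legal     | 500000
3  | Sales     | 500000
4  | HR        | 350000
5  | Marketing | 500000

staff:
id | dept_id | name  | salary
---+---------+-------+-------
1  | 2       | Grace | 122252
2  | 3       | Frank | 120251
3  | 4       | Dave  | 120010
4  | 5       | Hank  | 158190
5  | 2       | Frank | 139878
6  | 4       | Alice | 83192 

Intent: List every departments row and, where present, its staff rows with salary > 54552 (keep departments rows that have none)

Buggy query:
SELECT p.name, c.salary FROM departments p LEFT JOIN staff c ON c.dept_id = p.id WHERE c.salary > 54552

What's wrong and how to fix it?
Bug: Filtering c.salary in WHERE discards the NULL rows produced by LEFT JOIN, turning it into an inner join

Fix: Put 'c.salary > 54552' in the JOIN's ON clause instead of WHERE

Corrected query:
SELECT p.name, c.salary FROM departments p LEFT JOIN staff c ON c.dept_id = p.id AND c.salary > 54552

Result:
name      | salary
----------+-------
Finance   | NULL  
Legal     | 122252
Legal     | 139878
Sales     | 120251
HR        | 83192 
HR        | 120010
Marketing | 158190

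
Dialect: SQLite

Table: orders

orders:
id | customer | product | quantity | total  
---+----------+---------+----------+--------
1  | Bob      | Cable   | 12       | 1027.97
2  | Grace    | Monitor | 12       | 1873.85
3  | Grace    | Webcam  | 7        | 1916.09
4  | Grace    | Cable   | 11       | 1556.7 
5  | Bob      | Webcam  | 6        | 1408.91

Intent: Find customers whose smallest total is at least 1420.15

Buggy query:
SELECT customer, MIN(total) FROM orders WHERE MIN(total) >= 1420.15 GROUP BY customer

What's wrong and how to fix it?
Bug: Aggregates like MIN are computed per group after WHERE runs

Fix: Use HAVING for the per-group MIN condition

Corrected query:
SELECT customer, MIN(total) FROM orders GROUP BY customer HAVING MIN(total) >= 1420.15

Result:
customer | MIN(total)
---------+-----------
Grace    | 1556.7    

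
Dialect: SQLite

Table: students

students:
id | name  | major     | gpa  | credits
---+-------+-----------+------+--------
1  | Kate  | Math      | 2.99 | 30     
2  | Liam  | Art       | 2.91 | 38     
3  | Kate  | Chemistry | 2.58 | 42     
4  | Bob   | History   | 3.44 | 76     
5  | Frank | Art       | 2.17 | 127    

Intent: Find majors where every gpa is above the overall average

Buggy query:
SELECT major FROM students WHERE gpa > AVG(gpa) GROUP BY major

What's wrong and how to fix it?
Bug: WHERE evaluates per row before aggregation, so AVG() is unavailable

Fix: Compute the overall average in a scalar subquery and compare each group's MIN against it in HAVING

Corrected query:
SELECT major FROM students GROUP BY major HAVING MIN(gpa) > (SELECT AVG(gpa) FROM students)

Result:
major  
-------
History
Math   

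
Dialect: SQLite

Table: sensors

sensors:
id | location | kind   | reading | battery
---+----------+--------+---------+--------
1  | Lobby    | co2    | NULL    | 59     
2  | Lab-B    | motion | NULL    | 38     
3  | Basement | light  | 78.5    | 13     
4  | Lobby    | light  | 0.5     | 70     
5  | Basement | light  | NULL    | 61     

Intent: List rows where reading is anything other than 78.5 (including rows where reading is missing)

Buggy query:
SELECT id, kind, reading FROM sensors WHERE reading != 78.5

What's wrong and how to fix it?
Bug: Inequality against NULL is unknown, not true; rows with NULL are dropped

Fix: Handle NULL separately with IS NULL alongside the inequality

Corrected query:
SELECT id, kind, reading FROM sensors WHERE reading != 78.5 OR reading IS NULL

Result:
id | kind   | reading
---+--------+--------
1  | co2    | NULL   
2  | motion | NULL   
4  | light  | 0.5    
5  | light  | NULL   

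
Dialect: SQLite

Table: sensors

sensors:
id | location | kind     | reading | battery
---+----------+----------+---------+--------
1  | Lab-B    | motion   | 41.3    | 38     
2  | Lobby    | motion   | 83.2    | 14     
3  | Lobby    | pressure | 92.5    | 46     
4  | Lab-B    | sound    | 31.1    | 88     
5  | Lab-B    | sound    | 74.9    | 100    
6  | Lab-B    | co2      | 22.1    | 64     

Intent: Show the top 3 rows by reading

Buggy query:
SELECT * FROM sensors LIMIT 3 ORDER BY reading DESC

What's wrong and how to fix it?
Bug: ORDER BY cannot follow LIMIT; LIMIT is the final clause

Fix: Swap the clauses: ORDER BY first, then LIMIT

Corrected query:
SELECT * FROM sensors ORDER BY reading DESC LIMIT 3

Result:
id | location | kind     | reading | battery
---+----------+----------+---------+--------
3  | Lobby    | pressure | 92.5    | 46     
2  | Lobby    | motion   | 83.2    | 14     
5  | Lab-B    | sound    | 74.9    | 100    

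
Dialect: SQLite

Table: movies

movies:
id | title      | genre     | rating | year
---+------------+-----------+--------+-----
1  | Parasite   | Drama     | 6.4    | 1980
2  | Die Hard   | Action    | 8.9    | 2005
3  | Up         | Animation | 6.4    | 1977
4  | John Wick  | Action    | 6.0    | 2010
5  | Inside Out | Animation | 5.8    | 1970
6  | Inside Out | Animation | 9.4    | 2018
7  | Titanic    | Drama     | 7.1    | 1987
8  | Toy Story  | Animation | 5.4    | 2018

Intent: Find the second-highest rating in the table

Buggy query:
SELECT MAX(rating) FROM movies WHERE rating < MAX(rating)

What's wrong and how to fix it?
Bug: MAX(rating) on the right of the comparison is an aggregate-in-WHERE error

Fix: Put the inner MAX in a scalar subquery

Corrected query:
SELECT MAX(rating) FROM movies WHERE rating < (SELECT MAX(rating) FROM movies)

Result:
MAX(rating)
-----------
8.9        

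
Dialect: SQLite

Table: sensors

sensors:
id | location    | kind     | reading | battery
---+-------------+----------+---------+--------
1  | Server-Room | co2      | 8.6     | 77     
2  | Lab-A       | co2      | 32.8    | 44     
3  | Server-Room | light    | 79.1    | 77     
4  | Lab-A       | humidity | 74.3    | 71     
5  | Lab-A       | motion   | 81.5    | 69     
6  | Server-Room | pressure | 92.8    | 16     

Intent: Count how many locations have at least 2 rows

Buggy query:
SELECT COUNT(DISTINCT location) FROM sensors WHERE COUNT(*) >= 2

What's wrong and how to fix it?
Bug: WHERE filters individual rows, not groups, so a group-level COUNT is invalid there

Fix: Use a subquery that GROUPs and filters with HAVING, then count its rows

Corrected query:
SELECT COUNT(*) FROM (SELECT location FROM sensors GROUP BY location HAVING COUNT(*) >= 2)

Result:
COUNT(*)
--------
2       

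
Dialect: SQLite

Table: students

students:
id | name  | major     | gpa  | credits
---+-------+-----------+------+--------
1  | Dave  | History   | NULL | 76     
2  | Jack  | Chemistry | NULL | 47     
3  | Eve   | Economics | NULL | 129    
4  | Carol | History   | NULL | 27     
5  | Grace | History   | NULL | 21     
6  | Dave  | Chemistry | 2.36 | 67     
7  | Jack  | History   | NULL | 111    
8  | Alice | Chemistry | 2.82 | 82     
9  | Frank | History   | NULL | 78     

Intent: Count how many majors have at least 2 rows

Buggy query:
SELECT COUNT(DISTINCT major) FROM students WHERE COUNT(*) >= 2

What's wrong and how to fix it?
Bug: WHERE filters individual rows, not groups, so a group-level COUNT is invalid there

Fix: Group first with HAVING COUNT(*) >= 2, then COUNT the resulting groups

Corrected query:
SELECT COUNT(*) FROM (SELECT major FROM students GROUP BY major HAVING COUNT(*) >= 2)

Result:
COUNT(*)
--------
2       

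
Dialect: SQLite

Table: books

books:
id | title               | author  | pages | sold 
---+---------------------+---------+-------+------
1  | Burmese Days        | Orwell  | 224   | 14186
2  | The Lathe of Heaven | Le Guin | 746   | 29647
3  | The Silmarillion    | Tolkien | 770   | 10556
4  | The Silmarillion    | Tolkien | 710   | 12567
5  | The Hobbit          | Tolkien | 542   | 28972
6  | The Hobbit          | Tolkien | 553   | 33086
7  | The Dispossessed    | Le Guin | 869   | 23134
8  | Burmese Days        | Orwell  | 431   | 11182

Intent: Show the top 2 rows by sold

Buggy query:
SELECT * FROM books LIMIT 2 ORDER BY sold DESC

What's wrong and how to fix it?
Bug: LIMIT must come after ORDER BY

Fix: Sort with ORDER BY, then apply LIMIT

Corrected query:
SELECT * FROM books ORDER BY sold DESC LIMIT 2

Result:
id | title               | author  | pages | sold 
---+---------------------+---------+-------+------
6  | The Hobbit          | Tolkien | 553   | 33086
2  | The Lathe of Heaven | Le Guin | 746   | 29647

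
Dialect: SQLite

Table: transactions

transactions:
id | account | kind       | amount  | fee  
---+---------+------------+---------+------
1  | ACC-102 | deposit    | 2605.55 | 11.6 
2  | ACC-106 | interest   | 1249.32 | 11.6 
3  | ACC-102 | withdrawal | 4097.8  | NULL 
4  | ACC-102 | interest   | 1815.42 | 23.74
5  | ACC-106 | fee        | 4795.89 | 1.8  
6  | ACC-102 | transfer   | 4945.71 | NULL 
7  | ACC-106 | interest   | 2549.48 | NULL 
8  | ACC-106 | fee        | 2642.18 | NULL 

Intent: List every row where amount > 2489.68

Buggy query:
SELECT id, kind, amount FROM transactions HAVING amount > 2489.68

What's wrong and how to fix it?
Bug: HAVING filters the output of aggregation, but this query has no GROUP BY and no aggregate functions, so SQLite rejects it (HAVING clause on a non-aggregate query); the condition here is per row

Fix: Use WHERE for row-level filtering

Corrected query:
SELECT id, kind, amount FROM transactions WHERE amount > 2489.68

Result:
id | kind       | amount 
---+------------+--------
1  | deposit    | 2605.55
3  | withdrawal | 4097.8 
5  | fee        | 4795.89
6  | transfer   | 4945.71
7  | interest   | 2549.48
8  | fee        | 2642.18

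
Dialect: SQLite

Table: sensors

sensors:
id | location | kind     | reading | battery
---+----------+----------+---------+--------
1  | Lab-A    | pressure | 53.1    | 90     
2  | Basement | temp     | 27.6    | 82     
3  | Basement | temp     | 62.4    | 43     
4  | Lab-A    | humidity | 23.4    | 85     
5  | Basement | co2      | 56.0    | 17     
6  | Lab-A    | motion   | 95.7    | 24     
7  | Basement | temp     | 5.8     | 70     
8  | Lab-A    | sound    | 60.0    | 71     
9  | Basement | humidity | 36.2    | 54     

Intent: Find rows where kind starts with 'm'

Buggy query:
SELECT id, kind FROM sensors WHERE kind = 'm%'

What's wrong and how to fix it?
Bug: '=' compares the literal string including the % character; pattern matching needs LIKE

Fix: Use LIKE for wildcard pattern matching

Corrected query:
SELECT id, kind FROM sensors WHERE kind LIKE 'm%'

Result:
id | kind  
---+-------
6  | motion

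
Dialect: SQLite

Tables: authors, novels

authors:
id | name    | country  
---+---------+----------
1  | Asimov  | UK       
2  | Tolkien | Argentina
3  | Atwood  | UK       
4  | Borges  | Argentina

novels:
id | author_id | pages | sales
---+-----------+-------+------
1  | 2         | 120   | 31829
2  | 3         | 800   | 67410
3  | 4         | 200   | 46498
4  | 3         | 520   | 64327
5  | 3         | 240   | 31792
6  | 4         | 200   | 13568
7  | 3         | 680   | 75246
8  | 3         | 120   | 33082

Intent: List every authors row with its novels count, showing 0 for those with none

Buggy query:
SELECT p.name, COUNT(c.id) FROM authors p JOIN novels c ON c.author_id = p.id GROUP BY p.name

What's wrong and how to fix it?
Bug: An inner join excludes parents with zero children

Fix: Use LEFT JOIN so parents without children still appear (COUNT(c.id) gives 0)

Corrected query:
SELECT p.name, COUNT(c.id) FROM authors p LEFT JOIN novels c ON c.author_id = p.id GROUP BY p.name

Result:
name    | COUNT(c.id)
--------+------------
Asimov  | 0          
Atwood  | 5          
Borges  | 2          
Tolkien | 1          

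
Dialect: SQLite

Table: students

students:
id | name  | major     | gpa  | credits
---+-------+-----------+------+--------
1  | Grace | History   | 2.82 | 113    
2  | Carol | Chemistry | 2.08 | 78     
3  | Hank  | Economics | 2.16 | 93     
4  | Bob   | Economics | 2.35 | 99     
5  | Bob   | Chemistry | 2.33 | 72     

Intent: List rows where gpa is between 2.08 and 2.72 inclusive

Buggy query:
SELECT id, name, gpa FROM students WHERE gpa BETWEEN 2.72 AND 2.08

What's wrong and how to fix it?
Bug: The bounds are reversed; BETWEEN a AND b requires a <= b to match anything

Fix: Swap the bounds so the smaller value comes first

Corrected query:
SELECT id, name, gpa FROM students WHERE gpa BETWEEN 2.08 AND 2.72

Result:
id | name  | gpa 
---+-------+-----
2  | Carol | 2.08
3  | Hank  | 2.16
4  | Bob   | 2.35
5  | Bob   | 2.33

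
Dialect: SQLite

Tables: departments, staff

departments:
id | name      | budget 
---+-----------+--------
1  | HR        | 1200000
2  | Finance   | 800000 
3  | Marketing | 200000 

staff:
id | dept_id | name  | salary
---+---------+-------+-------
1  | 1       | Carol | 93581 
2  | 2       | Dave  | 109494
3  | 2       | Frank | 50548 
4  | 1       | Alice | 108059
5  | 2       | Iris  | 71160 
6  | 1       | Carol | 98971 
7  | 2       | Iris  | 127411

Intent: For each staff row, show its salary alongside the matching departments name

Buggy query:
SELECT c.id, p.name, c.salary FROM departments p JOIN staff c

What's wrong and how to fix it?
Bug: Missing join condition: each staff row is matched to all departments rows instead of just its own

Fix: Add ON c.dept_id = p.id to the JOIN

Corrected query:
SELECT c.id, p.name, c.salary FROM departments p JOIN staff c ON c.dept_id = p.id

Result:
id | name    | salary
---+---------+-------
1  | HR      | 93581 
2  | Finance | 109494
3  | Finance | 50548 
4  | HR      | 108059
5  | Finance | 71160 
6  | HR      | 98971 
7  | Finance | 127411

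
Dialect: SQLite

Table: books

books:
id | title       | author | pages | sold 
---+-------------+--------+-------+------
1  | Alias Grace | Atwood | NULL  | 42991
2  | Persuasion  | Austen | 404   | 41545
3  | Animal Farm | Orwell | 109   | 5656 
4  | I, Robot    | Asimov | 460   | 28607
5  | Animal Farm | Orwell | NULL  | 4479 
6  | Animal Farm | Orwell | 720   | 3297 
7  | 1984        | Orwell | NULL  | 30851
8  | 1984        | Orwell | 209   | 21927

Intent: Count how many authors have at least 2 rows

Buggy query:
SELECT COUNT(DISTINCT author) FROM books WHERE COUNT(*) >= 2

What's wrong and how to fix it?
Bug: WHERE filters individual rows, not groups, so a group-level COUNT is invalid there

Fix: Use a subquery that GROUPs and filters with HAVING, then count its rows

Corrected query:
SELECT COUNT(*) FROM (SELECT author FROM books GROUP BY author HAVING COUNT(*) >= 2)

Result:
COUNT(*)
--------
1       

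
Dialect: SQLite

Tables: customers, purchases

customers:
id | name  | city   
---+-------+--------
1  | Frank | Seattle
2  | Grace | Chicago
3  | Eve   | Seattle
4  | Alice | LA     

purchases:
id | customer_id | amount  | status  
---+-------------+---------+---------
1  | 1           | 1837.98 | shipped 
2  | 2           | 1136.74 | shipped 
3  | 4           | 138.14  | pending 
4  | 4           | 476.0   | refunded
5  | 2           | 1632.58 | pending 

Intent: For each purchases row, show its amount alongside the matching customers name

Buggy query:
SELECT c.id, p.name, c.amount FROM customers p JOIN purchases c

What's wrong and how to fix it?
Bug: JOIN with no ON clause produces a cartesian product; every purchases row pairs with every customers row

Fix: Specify the join condition linking the foreign key to the parent id

Corrected query:
SELECT c.id, p.name, c.amount FROM customers p JOIN purchases c ON c.customer_id = p.id

Result:
id | name  | amount 
---+-------+--------
1  | Frank | 1837.98
2  | Grace | 1136.74
3  | Alice | 138.14 
4  | Alice | 476    
5  | Grace | 1632.58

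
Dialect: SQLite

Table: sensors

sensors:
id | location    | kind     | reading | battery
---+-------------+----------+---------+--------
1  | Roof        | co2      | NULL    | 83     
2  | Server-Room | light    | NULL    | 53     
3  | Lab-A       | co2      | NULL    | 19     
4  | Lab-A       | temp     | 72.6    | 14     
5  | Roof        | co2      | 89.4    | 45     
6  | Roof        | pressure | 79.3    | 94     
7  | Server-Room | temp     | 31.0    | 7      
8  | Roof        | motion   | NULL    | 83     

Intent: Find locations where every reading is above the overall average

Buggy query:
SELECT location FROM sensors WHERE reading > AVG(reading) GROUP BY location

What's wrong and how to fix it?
Bug: WHERE evaluates per row before aggregation, so AVG() is unavailable

Fix: Compute the overall average in a scalar subquery and compare each group's MIN against it in HAVING

Corrected query:
SELECT location FROM sensors GROUP BY location HAVING MIN(reading) > (SELECT AVG(reading) FROM sensors)

Result:
location
--------
Lab-A   
Roof    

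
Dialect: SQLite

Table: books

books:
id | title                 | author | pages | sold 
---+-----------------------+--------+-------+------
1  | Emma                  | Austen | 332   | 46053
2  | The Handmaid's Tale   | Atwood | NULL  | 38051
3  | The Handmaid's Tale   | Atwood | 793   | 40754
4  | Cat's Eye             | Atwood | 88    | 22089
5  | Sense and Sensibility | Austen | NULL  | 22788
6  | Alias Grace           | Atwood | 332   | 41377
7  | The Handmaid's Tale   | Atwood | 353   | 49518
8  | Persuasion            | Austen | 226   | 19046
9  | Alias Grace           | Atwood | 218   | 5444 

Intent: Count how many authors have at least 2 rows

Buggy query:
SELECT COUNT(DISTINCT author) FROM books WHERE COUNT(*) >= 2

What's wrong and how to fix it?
Bug: WHERE filters individual rows, not groups, so a group-level COUNT is invalid there

Fix: Group first with HAVING COUNT(*) >= 2, then COUNT the resulting groups

Corrected query:
SELECT COUNT(*) FROM (SELECT author FROM books GROUP BY author HAVING COUNT(*) >= 2)

Result:
COUNT(*)
--------
2       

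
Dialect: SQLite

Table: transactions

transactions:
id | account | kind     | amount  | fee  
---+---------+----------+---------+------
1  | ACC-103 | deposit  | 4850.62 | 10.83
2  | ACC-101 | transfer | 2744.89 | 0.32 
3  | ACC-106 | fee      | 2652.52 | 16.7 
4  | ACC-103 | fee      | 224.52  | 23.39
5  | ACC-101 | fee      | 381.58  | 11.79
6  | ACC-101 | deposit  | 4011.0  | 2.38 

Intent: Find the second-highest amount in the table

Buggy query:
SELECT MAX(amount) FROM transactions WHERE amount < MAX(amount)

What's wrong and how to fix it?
Bug: The inner MAX is an aggregate inside WHERE, which is not allowed

Fix: Put the inner MAX in a scalar subquery

Corrected query:
SELECT MAX(amount) FROM transactions WHERE amount < (SELECT MAX(amount) FROM transactions)

Result:
MAX(amount)
-----------
4011       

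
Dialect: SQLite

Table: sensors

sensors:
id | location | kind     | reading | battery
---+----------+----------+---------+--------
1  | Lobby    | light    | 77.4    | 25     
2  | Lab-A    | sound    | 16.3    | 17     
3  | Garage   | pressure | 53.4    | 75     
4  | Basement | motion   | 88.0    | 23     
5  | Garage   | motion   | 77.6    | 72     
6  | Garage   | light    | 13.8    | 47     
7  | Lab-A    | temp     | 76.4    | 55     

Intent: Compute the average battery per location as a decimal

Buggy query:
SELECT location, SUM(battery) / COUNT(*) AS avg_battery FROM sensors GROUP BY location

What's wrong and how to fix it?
Bug: Both operands are integers, so '/' performs integer division and truncates

Fix: Multiply by 1.0 (or CAST to REAL) to force floating-point division

Corrected query:
SELECT location, SUM(battery) * 1.0 / COUNT(*) AS avg_battery FROM sensors GROUP BY location

Result:
location | avg_battery
---------+------------
Basement | 23         
Garage   | 64.666667  
Lab-A    | 36         
Lobby    | 25         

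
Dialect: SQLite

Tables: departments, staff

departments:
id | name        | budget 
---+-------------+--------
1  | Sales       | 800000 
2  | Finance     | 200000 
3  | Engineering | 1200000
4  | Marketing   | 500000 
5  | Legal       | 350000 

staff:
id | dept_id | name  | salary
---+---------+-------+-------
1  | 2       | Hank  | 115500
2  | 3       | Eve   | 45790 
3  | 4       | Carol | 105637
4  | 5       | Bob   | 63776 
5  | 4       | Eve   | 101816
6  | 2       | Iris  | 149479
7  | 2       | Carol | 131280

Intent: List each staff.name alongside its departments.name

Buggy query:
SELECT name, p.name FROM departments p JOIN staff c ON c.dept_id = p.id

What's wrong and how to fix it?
Bug: Both tables have a 'name' column; the unqualified reference is ambiguous

Fix: Prefix ambiguous columns with the table alias

Corrected query:
SELECT c.name, p.name FROM departments p JOIN staff c ON c.dept_id = p.id

Result:
name  | name       
------+------------
Hank  | Finance    
Eve   | Engineering
Carol | Marketing  
Bob   | Legal      
Eve   | Marketing  
Iris  | Finance    
Carol | Finance    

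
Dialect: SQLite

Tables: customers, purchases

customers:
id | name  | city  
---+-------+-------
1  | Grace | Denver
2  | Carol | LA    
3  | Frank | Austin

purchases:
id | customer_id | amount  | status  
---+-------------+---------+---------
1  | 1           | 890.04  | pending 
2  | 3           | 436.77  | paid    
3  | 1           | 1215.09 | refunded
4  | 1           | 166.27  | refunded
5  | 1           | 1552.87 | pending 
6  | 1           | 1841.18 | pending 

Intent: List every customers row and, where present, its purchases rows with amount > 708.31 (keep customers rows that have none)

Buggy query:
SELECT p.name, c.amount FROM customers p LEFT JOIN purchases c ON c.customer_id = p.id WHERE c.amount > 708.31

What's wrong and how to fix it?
Bug: Filtering c.amount in WHERE discards the NULL rows produced by LEFT JOIN, turning it into an inner join

Fix: Move the right-table condition into the ON clause so unmatched parents are kept

Corrected query:
SELECT p.name, c.amount FROM customers p LEFT JOIN purchases c ON c.customer_id = p.id AND c.amount > 708.31

Result:
name  | amount 
------+--------
Grace | 890.04 
Grace | 1215.09
Grace | 1552.87
Grace | 1841.18
Carol | NULL   
Frank | NULL   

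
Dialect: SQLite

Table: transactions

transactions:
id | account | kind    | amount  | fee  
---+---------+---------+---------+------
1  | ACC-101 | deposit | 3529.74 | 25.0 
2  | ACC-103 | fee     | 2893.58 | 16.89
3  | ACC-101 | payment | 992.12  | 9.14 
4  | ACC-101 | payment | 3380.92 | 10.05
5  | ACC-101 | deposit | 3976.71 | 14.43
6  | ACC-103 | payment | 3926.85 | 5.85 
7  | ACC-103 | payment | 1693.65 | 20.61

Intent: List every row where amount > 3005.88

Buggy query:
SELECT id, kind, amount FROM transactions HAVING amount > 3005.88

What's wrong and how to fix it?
Bug: HAVING filters the output of aggregation, but this query has no GROUP BY and no aggregate functions, so SQLite rejects it (HAVING clause on a non-aggregate query); the condition here is per row

Fix: Use WHERE for row-level filtering

Corrected query:
SELECT id, kind, amount FROM transactions WHERE amount > 3005.88

Result:
id | kind    | amount 
---+---------+--------
1  | deposit | 3529.74
4  | payment | 3380.92
5  | deposit | 3976.71
6  | payment | 3926.85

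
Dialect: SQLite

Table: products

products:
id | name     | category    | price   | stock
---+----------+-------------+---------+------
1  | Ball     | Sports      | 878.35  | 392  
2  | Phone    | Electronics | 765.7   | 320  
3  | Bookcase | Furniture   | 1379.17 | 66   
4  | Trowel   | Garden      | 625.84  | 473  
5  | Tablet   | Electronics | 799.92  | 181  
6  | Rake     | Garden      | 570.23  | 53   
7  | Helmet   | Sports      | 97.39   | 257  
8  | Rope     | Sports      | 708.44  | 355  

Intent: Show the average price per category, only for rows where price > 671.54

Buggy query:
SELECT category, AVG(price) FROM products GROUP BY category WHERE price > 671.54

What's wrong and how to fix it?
Bug: WHERE cannot follow GROUP BY

Fix: Move the WHERE clause before GROUP BY

Corrected query:
SELECT category, AVG(price) FROM products WHERE price > 671.54 GROUP BY category

Result:
category    | AVG(price)
------------+-----------
Electronics | 782.81    
Furniture   | 1379.17   
Sports      | 793.395   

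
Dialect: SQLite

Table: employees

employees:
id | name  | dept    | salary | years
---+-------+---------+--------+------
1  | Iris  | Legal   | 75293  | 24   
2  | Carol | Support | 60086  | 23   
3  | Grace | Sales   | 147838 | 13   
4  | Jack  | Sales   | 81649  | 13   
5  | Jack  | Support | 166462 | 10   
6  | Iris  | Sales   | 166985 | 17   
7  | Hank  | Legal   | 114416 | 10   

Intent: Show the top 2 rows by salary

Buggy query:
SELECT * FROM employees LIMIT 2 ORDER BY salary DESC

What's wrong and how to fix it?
Bug: ORDER BY cannot follow LIMIT; LIMIT is the final clause

Fix: Swap the clauses: ORDER BY first, then LIMIT

Corrected query:
SELECT * FROM employees ORDER BY salary DESC LIMIT 2

Result:
id | name | dept    | salary | years
---+------+---------+--------+------
6  | Iris | Sales   | 166985 | 17   
5  | Jack | Support | 166462 | 10   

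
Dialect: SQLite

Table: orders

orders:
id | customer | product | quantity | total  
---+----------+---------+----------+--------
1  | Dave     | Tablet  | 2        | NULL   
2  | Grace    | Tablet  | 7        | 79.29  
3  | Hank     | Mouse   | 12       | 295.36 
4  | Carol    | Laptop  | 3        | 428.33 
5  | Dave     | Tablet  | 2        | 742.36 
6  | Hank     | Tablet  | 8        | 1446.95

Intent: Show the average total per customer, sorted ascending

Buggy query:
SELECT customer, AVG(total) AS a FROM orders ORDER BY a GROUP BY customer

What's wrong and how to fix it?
Bug: GROUP BY must precede ORDER BY

Fix: Reorder: SELECT … FROM … GROUP BY … ORDER BY …

Corrected query:
SELECT customer, AVG(total) AS a FROM orders GROUP BY customer ORDER BY a

Result:
customer | a      
---------+--------
Grace    | 79.29  
Carol    | 428.33 
Dave     | 742.36 
Hank     | 871.155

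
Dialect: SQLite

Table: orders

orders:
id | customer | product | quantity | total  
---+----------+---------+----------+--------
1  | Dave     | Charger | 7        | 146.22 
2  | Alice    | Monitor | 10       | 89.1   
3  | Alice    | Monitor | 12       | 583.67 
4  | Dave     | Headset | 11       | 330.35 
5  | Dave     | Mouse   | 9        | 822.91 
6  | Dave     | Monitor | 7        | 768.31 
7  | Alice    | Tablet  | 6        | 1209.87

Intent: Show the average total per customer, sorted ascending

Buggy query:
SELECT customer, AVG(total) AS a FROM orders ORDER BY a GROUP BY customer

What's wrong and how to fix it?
Bug: ORDER BY appears before GROUP BY; SQL clause order requires GROUP BY first

Fix: Reorder: SELECT … FROM … GROUP BY … ORDER BY …

Corrected query:
SELECT customer, AVG(total) AS a FROM orders GROUP BY customer ORDER BY a

Result:
customer | a         
---------+-----------
Dave     | 516.9475  
Alice    | 627.546667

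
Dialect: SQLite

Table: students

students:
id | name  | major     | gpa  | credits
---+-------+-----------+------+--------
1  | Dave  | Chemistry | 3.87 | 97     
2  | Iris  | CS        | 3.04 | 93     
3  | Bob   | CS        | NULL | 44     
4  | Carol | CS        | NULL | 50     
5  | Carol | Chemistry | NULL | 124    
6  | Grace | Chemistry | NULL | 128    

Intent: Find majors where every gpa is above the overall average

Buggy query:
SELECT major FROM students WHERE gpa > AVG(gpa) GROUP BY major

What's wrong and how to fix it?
Bug: WHERE evaluates per row before aggregation, so AVG() is unavailable

Fix: Compute the overall average in a scalar subquery and compare each group's MIN against it in HAVING

Corrected query:
SELECT major FROM students GROUP BY major HAVING MIN(gpa) > (SELECT AVG(gpa) FROM students)

Result:
major    
---------
Chemistry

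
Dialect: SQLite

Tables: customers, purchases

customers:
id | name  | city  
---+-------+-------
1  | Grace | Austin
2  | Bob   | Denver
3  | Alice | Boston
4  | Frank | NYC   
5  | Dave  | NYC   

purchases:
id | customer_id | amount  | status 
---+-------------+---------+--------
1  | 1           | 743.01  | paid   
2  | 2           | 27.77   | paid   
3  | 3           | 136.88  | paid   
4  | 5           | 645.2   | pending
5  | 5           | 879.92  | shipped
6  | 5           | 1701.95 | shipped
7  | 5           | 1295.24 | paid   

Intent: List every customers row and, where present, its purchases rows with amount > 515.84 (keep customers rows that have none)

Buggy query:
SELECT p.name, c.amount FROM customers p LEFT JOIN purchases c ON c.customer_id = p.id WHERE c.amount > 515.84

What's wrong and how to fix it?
Bug: Filtering c.amount in WHERE discards the NULL rows produced by LEFT JOIN, turning it into an inner join

Fix: Move the right-table condition into the ON clause so unmatched parents are kept

Corrected query:
SELECT p.name, c.amount FROM customers p LEFT JOIN purchases c ON c.customer_id = p.id AND c.amount > 515.84

Result:
name  | amount 
------+--------
Grace | 743.01 
Bob   | NULL   
Alice | NULL   
Frank | NULL   
Dave  | 645.2  
Dave  | 879.92 
Dave  | 1295.24
Dave  | 1701.95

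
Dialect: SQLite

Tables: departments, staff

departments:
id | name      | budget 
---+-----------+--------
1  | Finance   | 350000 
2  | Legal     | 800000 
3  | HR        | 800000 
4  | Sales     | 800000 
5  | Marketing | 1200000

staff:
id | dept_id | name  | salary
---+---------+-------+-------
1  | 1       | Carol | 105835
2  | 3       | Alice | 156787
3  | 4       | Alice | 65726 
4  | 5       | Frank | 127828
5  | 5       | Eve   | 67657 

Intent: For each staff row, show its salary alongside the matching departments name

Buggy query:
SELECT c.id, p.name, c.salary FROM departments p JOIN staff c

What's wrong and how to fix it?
Bug: Missing join condition: each staff row is matched to all departments rows instead of just its own

Fix: Add ON c.dept_id = p.id to the JOIN

Corrected query:
SELECT c.id, p.name, c.salary FROM departments p JOIN staff c ON c.dept_id = p.id

Result:
id | name      | salary
---+-----------+-------
1  | Finance   | 105835
2  | HR        | 156787
3  | Sales     | 65726 
4  | Marketing | 127828
5  | Marketing | 67657 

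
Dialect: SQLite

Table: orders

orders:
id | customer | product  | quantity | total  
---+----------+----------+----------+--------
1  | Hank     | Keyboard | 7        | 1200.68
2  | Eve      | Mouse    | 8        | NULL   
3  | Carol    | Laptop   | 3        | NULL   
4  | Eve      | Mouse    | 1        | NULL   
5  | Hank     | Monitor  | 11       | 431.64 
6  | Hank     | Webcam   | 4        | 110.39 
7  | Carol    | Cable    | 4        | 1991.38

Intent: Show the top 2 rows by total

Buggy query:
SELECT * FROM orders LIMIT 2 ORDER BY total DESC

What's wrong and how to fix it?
Bug: ORDER BY cannot follow LIMIT; LIMIT is the final clause

Fix: Swap the clauses: ORDER BY first, then LIMIT

Corrected query:
SELECT * FROM orders ORDER BY total DESC LIMIT 2

Result:
id | customer | product  | quantity | total  
---+----------+----------+----------+--------
7  | Carol    | Cable    | 4        | 1991.38
1  | Hank     | Keyboard | 7        | 1200.68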